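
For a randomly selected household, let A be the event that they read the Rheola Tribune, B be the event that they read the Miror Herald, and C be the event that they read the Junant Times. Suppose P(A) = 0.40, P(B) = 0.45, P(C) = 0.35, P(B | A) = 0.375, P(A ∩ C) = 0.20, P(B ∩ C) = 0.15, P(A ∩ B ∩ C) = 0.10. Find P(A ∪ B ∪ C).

P(A ∩ B) = P(A)·P(B|A) = 0.40 × 0.375 = 0.15
Apply inclusion-exclusion:
P(A ∪ B ∪ C) = 0.40 + 0.45 + 0.35 − 0.15 − 0.20 − 0.15 + 0.10 = 0.80

0.80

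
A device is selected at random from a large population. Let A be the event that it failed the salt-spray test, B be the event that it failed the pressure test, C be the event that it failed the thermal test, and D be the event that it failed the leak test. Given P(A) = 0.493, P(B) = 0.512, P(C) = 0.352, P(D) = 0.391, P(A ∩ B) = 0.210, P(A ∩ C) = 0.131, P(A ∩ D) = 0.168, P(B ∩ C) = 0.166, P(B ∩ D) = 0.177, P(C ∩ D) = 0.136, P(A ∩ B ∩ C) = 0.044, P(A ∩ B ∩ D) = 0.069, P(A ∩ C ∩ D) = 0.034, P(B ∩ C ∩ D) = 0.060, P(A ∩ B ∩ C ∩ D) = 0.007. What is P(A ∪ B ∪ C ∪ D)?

P(A ∪ B ∪ C ∪ D) = 0.493 + 0.512 + 0.352 + 0.391 − 0.210 − 0.131 − 0.168 − 0.166 − 0.177 − 0.136 + 0.044 + 0.069 + 0.034 + 0.060 − 0.007 = 0.960

0.960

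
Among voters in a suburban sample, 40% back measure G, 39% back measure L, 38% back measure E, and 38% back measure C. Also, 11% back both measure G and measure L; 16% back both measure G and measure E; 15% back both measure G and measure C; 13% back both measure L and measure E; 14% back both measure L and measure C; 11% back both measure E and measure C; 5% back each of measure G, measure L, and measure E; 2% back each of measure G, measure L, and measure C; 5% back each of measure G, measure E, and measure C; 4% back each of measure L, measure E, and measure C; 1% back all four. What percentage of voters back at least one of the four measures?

90%

P(union) = 40 + 39 + 38 + 38 − 11 − 16 − 15 − 13 − 14 − 11 + 5 + 2 + 5 + 4 − 1 = 90%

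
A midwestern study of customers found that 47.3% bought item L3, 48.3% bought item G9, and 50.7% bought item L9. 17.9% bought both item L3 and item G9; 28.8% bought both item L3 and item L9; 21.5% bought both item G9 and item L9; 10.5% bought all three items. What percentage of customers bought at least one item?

P(≥1) = 47.3 + 48.3 + 50.7 − 17.9 − 28.8 − 21.5 + 10.5 = 88.6%

88.6%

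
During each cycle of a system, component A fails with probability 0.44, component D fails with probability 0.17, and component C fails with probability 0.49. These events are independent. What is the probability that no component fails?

0.237048

Since the events are independent, P(none) is the product of the individual non-occurrence probabilities.
P(none) = (1 − 0.44) × (1 − 0.17) × (1 − 0.49) = 0.56 × 0.83 × 0.51 = 0.237048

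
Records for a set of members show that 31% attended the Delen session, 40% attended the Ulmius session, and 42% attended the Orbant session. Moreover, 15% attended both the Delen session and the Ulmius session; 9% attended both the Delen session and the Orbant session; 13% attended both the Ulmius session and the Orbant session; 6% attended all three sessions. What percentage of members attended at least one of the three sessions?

82%

P(at least one) = 31 + 40 + 42 − 15 − 9 − 13 + 6 = 82%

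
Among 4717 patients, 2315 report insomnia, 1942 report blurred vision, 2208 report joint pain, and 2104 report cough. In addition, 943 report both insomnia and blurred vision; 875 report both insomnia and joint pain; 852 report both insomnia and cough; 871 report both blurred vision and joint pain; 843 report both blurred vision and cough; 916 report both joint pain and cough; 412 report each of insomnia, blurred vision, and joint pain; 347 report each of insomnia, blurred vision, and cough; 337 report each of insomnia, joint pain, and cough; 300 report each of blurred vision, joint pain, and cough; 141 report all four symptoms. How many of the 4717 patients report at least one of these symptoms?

4524

N(≥1) = 2315 + 1942 + 2208 + 2104 − 943 − 875 − 852 − 871 − 843 − 916 + 412 + 347 + 337 + 300 − 141 = 4524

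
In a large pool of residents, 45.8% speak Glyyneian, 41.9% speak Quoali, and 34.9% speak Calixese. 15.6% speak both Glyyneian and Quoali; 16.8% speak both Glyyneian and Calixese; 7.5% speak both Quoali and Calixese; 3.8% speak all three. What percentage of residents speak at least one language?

Inclusion–exclusion gives
P(union) = 45.8 + 41.9 + 34.9 − 15.6 − 16.8 − 7.5 + 3.8 = 86.5%

86.5%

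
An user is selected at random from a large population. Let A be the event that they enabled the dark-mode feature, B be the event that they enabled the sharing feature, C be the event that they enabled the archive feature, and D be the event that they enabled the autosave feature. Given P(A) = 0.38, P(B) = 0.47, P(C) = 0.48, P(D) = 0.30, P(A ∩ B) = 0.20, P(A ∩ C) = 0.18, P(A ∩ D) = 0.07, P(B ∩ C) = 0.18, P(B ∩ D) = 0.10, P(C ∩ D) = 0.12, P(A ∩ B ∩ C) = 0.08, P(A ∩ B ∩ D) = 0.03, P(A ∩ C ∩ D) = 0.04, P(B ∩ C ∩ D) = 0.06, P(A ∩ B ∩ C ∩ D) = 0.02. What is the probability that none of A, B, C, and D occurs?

0.03

Using inclusion–exclusion:
P(A ∪ B ∪ C ∪ D) = 0.38 + 0.47 + 0.48 + 0.30 − 0.20 − 0.18 − 0.07 − 0.18 − 0.10 − 0.12 + 0.08 + 0.03 + 0.04 + 0.06 − 0.02 = 0.97
P(none) = 1 − 0.97 = 0.03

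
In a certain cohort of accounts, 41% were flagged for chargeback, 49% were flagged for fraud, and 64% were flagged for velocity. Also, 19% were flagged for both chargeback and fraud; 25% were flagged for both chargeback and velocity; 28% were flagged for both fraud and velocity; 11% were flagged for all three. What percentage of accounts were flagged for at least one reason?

93%

P(at least one) = 41 + 49 + 64 − 19 − 25 − 28 + 11 = 93%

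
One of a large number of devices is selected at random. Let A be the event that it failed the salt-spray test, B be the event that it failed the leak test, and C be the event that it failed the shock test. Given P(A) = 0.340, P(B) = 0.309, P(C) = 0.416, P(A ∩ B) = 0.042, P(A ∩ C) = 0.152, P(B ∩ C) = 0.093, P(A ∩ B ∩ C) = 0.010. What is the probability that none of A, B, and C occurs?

Using inclusion–exclusion:
P(A ∪ B ∪ C) = 0.340 + 0.309 + 0.416 − 0.042 − 0.152 − 0.093 + 0.010 = 0.788
P(none) = 1 − 0.788 = 0.212

0.212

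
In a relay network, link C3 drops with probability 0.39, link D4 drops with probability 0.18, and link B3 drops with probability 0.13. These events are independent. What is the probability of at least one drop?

0.564826

Independence gives P(none) = ∏(1 − pᵢ).
P(none) = (1 − 0.39) × (1 − 0.18) × (1 − 0.13) = 0.61 × 0.82 × 0.87 = 0.435174
P(at least one) = 1 − 0.435174 = 0.564826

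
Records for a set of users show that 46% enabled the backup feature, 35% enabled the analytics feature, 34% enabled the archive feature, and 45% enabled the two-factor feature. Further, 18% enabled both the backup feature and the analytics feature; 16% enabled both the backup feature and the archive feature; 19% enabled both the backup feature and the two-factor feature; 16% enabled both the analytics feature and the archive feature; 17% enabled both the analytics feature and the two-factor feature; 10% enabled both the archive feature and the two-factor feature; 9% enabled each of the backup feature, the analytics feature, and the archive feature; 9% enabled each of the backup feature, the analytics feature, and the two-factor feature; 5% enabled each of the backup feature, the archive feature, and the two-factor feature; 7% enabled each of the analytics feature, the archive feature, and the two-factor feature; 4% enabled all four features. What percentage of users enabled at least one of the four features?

Apply inclusion-exclusion:
P(≥1) = 46 + 35 + 34 + 45 − 18 − 16 − 19 − 16 − 17 − 10 + 9 + 9 + 5 + 7 − 4 = 90%

90%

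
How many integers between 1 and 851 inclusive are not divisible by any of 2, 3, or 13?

floor(851/2) + floor(851/3) + floor(851/13) − floor(851/6) − floor(851/26) − floor(851/39) + floor(851/78) = 425 + 283 + 65 − 141 − 32 − 21 + 10 = 589
851 − 589 = 262

262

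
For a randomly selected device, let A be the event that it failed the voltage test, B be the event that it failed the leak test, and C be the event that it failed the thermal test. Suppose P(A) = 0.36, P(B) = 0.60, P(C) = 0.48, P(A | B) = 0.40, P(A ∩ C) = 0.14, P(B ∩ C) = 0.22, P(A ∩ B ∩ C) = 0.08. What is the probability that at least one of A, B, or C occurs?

P(A ∩ B) = P(B)·P(A|B) = 0.60 × 0.40 = 0.24
Apply inclusion-exclusion:
P(A ∪ B ∪ C) = 0.36 + 0.60 + 0.48 − 0.24 − 0.14 − 0.22 + 0.08 = 0.92

0.92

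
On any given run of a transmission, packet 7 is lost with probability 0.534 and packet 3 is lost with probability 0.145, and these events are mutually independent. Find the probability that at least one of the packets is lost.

0.60157

Since the events are independent, P(none) is the product of the individual non-occurrence probabilities.
P(none) = (1 − 0.534) × (1 − 0.145) = 0.466 × 0.855 = 0.39843
P(at least one) = 1 − 0.39843 = 0.60157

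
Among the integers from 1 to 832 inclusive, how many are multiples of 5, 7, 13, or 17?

336

166 + 118 + 64 + 48 − 23 − 12 − 9 − 9 − 6 − 3 + 1 + 1 + 0 + 0 − 0 = 336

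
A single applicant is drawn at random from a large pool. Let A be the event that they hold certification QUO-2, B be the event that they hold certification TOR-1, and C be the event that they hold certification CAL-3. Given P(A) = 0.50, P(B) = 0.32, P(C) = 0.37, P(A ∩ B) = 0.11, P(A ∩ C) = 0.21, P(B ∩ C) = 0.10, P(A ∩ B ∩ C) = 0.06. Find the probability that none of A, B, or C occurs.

0.17

By inclusion-exclusion,
P(A ∪ B ∪ C) = 0.50 + 0.32 + 0.37 − 0.11 − 0.21 − 0.10 + 0.06 = 0.83
P(none) = 1 − 0.83 = 0.17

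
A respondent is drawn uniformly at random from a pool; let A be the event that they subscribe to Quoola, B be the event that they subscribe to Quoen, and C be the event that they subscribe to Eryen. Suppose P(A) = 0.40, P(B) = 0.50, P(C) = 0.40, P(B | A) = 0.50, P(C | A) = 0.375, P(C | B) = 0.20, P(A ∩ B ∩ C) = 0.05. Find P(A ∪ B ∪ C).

0.90

P(A ∩ B) = P(A)·P(B|A) = 0.40 × 0.50 = 0.20
P(A ∩ C) = P(A)·P(C|A) = 0.40 × 0.375 = 0.15
P(B ∩ C) = P(B)·P(C|B) = 0.50 × 0.20 = 0.10
Using inclusion–exclusion:
P(A ∪ B ∪ C) = 0.40 + 0.50 + 0.40 − 0.20 − 0.15 − 0.10 + 0.05 = 0.90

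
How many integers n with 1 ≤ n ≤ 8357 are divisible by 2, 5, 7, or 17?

By inclusion-exclusion,
floor(8357/2) + floor(8357/5) + floor(8357/7) + floor(8357/17) − floor(8357/10) − floor(8357/14) − floor(8357/34) − floor(8357/35) − floor(8357/85) − floor(8357/119) + floor(8357/70) + floor(8357/170) + floor(8357/238) + floor(8357/595) − floor(8357/1190) = 4178 + 1671 + 1193 + 491 − 835 − 596 − 245 − 238 − 98 − 70 + 119 + 49 + 35 + 14 − 7 = 5661

5661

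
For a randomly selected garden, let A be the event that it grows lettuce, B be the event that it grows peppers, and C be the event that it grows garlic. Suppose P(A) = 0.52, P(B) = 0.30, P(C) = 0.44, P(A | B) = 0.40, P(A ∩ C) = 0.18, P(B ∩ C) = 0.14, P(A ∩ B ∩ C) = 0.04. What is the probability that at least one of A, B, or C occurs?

P(A ∩ B) = P(B)·P(A|B) = 0.30 × 0.40 = 0.12
By inclusion-exclusion,
P(A ∪ B ∪ C) = 0.52 + 0.30 + 0.44 − 0.12 − 0.18 − 0.14 + 0.04 = 0.86

0.86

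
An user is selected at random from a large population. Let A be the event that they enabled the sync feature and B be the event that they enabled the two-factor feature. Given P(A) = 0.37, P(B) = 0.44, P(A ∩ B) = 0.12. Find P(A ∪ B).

P(A ∪ B) = 0.37 + 0.44 − 0.12 = 0.69

0.69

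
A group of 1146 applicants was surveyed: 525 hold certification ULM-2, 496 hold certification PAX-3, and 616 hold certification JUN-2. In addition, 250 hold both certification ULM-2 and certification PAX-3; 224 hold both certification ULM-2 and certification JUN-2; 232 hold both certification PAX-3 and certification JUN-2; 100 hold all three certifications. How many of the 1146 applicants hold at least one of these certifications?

N(≥1) = 525 + 496 + 616 − 250 − 224 − 232 + 100 = 1031

1031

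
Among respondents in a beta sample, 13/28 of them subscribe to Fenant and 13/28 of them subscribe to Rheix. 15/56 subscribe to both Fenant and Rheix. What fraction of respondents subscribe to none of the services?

Inclusion–exclusion gives
P(at least one) = 13/28 + 13/28 − 15/56 = 37/56
P(none) = 1 − 37/56 = 19/56

19/56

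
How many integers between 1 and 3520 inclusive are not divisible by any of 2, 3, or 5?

floor(3520/2) + floor(3520/3) + floor(3520/5) − floor(3520/6) − floor(3520/10) − floor(3520/15) + floor(3520/30) = 1760 + 1173 + 704 − 586 − 352 − 234 + 117 = 2582
3520 − 2582 = 938

938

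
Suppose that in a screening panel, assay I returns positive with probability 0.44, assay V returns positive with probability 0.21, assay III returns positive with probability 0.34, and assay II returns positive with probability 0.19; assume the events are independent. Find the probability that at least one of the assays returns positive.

0.76349296

Since the events are independent, P(none) is the product of the individual non-occurrence probabilities.
P(none) = (1 − 0.44) × (1 − 0.21) × (1 − 0.34) × (1 − 0.19) = 0.56 × 0.79 × 0.66 × 0.81 = 0.23650704
P(at least one) = 1 − 0.23650704 = 0.76349296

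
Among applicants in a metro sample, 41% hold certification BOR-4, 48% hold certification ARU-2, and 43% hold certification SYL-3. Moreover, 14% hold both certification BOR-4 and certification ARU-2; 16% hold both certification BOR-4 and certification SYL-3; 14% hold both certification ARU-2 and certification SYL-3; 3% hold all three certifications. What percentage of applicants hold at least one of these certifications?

91%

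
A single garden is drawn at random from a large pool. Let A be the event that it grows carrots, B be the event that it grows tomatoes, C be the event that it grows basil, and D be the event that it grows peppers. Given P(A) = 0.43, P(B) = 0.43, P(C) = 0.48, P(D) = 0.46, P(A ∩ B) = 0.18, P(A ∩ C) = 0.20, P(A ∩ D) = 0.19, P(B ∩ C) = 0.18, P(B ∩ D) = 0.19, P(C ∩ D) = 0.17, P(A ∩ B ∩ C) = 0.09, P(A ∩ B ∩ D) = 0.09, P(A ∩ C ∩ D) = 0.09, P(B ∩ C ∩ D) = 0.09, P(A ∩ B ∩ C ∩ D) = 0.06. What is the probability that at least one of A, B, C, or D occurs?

0.99

By inclusion-exclusion,
P(A ∪ B ∪ C ∪ D) = 0.43 + 0.43 + 0.48 + 0.46 − 0.18 − 0.20 − 0.19 − 0.18 − 0.19 − 0.17 + 0.09 + 0.09 + 0.09 + 0.09 − 0.06 = 0.99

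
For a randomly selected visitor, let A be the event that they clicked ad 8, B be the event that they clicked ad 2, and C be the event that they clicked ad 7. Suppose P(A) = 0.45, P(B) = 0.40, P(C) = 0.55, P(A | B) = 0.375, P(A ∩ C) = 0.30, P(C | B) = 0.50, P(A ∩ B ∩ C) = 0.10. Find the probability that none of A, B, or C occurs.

0.15

P(A ∩ B) = P(B)·P(A|B) = 0.40 × 0.375 = 0.15
P(B ∩ C) = P(B)·P(C|B) = 0.40 × 0.50 = 0.20
By inclusion–exclusion:
P(A ∪ B ∪ C) = 0.45 + 0.40 + 0.55 − 0.15 − 0.30 − 0.20 + 0.10 = 0.85
P(none) = 1 − 0.85 = 0.15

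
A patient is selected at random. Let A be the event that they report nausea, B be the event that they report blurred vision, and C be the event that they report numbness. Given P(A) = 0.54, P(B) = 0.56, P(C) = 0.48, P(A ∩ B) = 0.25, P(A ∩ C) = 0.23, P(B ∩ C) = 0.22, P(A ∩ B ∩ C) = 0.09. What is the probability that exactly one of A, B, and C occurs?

0.45

By inclusion–exclusion (exactly-one form):
P(exactly one) = 0.54 + 0.56 + 0.48 − 2·0.25 − 2·0.23 − 2·0.22 + 3·0.09 = 0.45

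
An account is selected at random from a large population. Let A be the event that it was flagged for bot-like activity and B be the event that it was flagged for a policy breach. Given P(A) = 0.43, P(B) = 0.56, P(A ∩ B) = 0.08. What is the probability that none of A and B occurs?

P(A ∪ B) = 0.43 + 0.56 − 0.08 = 0.91
P(none) = 1 − 0.91 = 0.09

0.09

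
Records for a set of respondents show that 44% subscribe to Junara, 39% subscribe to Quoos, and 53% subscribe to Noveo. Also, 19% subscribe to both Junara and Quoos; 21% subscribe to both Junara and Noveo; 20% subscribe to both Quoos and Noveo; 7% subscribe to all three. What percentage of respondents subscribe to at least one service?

By inclusion-exclusion,
P(≥1) = 44 + 39 + 53 − 19 − 21 − 20 + 7 = 83%

83%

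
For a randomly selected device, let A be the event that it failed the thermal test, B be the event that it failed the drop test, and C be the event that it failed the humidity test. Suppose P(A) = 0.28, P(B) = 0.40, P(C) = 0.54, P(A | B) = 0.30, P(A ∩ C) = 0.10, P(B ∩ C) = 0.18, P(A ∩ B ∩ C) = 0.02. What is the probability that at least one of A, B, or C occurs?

0.84

P(A ∩ B) = P(B)·P(A|B) = 0.40 × 0.30 = 0.12
P(A ∪ B ∪ C) = 0.28 + 0.40 + 0.54 − 0.12 − 0.10 − 0.18 + 0.02 = 0.84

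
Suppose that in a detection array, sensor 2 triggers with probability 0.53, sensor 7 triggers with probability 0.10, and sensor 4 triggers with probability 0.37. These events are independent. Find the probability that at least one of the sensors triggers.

0.73351

P(none) = (1 − 0.53) × (1 − 0.10) × (1 − 0.37) = 0.47 × 0.90 × 0.63 = 0.26649
P(at least one) = 1 − 0.26649 = 0.73351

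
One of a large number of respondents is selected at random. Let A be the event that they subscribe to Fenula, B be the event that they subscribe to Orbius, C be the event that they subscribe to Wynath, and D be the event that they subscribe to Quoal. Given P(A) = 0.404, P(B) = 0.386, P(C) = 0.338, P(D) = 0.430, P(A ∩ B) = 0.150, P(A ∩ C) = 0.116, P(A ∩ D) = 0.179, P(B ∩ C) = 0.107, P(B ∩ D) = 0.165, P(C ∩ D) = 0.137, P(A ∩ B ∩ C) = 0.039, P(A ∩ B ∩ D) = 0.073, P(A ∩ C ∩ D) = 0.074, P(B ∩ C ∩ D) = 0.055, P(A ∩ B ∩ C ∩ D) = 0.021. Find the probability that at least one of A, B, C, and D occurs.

By inclusion–exclusion:
P(A ∪ B ∪ C ∪ D) = 0.404 + 0.386 + 0.338 + 0.430 − 0.150 − 0.116 − 0.179 − 0.107 − 0.165 − 0.137 + 0.039 + 0.073 + 0.074 + 0.055 − 0.021 = 0.924

0.924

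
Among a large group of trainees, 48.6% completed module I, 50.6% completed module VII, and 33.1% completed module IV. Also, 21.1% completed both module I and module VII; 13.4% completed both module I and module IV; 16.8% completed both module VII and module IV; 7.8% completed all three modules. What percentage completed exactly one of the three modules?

P(exactly one) = 48.6 + 50.6 + 33.1 − 2·21.1 − 2·13.4 − 2·16.8 + 3·7.8 = 53.1%

53.1%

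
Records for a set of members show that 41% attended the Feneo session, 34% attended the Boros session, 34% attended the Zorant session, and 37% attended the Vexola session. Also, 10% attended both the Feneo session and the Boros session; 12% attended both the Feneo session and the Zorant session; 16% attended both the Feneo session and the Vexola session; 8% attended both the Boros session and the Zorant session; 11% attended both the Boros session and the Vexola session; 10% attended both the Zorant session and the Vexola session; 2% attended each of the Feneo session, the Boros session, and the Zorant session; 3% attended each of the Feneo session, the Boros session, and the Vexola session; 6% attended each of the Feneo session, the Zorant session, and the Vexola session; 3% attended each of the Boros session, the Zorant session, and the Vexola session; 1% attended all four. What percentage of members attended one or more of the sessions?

P(≥1) = 41 + 34 + 34 + 37 − 10 − 12 − 16 − 8 − 11 − 10 + 2 + 3 + 6 + 3 − 1 = 92%

92%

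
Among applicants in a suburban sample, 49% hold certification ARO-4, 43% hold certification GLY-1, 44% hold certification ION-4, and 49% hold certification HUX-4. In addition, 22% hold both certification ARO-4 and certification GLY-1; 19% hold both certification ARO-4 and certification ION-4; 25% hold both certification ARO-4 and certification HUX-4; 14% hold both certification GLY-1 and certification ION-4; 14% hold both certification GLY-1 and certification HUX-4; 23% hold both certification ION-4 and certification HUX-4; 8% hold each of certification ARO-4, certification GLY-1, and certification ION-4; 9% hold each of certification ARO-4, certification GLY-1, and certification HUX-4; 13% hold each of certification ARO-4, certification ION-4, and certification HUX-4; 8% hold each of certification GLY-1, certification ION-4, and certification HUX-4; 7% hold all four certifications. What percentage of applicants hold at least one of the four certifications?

By inclusion–exclusion:
P(union) = 49 + 43 + 44 + 49 − 22 − 19 − 25 − 14 − 14 − 23 + 8 + 9 + 13 + 8 − 7 = 99%

99%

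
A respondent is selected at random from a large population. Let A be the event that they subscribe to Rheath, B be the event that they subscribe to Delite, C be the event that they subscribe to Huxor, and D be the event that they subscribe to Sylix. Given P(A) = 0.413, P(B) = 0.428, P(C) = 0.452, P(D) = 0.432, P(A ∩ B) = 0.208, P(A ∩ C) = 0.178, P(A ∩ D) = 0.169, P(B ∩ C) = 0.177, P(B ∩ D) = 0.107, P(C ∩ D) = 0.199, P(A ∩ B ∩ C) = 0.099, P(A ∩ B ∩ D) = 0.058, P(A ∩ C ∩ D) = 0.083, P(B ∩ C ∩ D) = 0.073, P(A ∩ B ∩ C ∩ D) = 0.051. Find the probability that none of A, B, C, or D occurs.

P(A ∪ B ∪ C ∪ D) = 0.413 + 0.428 + 0.452 + 0.432 − 0.208 − 0.178 − 0.169 − 0.177 − 0.107 − 0.199 + 0.099 + 0.058 + 0.083 + 0.073 − 0.051 = 0.949
P(none) = 1 − 0.949 = 0.051

0.051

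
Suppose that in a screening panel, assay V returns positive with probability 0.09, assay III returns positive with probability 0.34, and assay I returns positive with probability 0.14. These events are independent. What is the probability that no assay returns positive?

P(none) = (1 − 0.09) × (1 − 0.34) × (1 − 0.14) = 0.91 × 0.66 × 0.86 = 0.516516

0.516516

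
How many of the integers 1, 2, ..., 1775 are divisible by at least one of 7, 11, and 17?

⌊1775/7⌋ + ⌊1775/11⌋ + ⌊1775/17⌋ − ⌊1775/77⌋ − ⌊1775/119⌋ − ⌊1775/187⌋ + ⌊1775/1309⌋ = 253 + 161 + 104 − 23 − 14 − 9 + 1 = 473

473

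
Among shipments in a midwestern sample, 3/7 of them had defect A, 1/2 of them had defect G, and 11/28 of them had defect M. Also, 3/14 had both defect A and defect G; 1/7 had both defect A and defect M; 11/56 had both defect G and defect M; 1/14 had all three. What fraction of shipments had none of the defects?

9/56

P(union) = 3/7 + 1/2 + 11/28 − 3/14 − 1/7 − 11/56 + 1/14 = 47/56
P(none) = 1 − 47/56 = 9/56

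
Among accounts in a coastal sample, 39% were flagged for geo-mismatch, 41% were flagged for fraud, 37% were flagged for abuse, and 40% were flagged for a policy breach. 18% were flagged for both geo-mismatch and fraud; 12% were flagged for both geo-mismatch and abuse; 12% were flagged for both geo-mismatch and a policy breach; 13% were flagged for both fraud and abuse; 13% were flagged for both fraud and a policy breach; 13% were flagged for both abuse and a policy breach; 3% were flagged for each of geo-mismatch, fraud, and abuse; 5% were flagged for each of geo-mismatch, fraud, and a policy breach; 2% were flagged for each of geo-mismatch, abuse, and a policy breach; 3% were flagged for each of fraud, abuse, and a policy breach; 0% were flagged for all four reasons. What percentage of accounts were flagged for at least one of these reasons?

89%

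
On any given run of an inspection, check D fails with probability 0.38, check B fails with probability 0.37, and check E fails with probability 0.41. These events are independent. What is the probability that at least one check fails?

0.769546

P(none) = (1 − 0.38) × (1 − 0.37) × (1 − 0.41) = 0.62 × 0.63 × 0.59 = 0.230454
P(at least one) = 1 − 0.230454 = 0.769546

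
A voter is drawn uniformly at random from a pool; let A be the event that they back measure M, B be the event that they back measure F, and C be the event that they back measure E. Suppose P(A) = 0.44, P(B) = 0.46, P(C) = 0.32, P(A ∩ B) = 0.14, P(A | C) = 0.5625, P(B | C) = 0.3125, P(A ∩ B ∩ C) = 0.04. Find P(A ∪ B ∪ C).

P(A ∩ C) = P(C)·P(A|C) = 0.32 × 0.5625 = 0.18
P(B ∩ C) = P(C)·P(B|C) = 0.32 × 0.3125 = 0.10
P(A ∪ B ∪ C) = 0.44 + 0.46 + 0.32 − 0.14 − 0.18 − 0.10 + 0.04 = 0.84

0.84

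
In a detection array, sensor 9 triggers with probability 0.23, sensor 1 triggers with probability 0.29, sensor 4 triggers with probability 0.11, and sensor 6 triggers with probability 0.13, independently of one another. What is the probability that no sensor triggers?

P(none) = (1 − 0.23) × (1 − 0.29) × (1 − 0.11) × (1 − 0.13) = 0.77 × 0.71 × 0.89 × 0.87 = 0.42330981

0.42330981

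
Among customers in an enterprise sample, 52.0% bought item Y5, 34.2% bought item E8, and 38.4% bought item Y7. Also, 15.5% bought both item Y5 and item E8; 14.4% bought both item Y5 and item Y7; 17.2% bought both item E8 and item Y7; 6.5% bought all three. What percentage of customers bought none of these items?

16.0%

P(≥1) = 52.0 + 34.2 + 38.4 − 15.5 − 14.4 − 17.2 + 6.5 = 84.0%
P(none) = 100% − 84.0% = 16.0%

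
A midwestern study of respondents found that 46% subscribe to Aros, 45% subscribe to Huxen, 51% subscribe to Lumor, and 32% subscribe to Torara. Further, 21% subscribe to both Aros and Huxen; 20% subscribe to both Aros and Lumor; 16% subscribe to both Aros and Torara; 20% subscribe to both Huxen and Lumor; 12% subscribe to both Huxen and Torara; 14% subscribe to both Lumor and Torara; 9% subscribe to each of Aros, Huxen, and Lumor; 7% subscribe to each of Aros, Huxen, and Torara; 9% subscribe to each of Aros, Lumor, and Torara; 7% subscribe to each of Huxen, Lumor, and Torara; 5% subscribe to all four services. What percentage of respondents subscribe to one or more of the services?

P(≥1) = 46 + 45 + 51 + 32 − 21 − 20 − 16 − 20 − 12 − 14 + 9 + 7 + 9 + 7 − 5 = 98%

98%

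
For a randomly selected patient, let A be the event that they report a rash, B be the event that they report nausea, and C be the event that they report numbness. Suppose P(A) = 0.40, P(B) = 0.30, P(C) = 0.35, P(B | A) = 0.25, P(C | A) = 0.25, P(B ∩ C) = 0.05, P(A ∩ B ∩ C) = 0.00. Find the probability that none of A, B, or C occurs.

P(A ∩ B) = P(A)·P(B|A) = 0.40 × 0.25 = 0.10
P(A ∩ C) = P(A)·P(C|A) = 0.40 × 0.25 = 0.10
P(A ∪ B ∪ C) = 0.40 + 0.30 + 0.35 − 0.10 − 0.10 − 0.05 + 0.00 = 0.80
P(none) = 1 − 0.80 = 0.20

0.20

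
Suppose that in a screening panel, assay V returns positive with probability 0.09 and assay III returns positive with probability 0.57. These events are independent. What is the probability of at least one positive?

P(none) = (1 − 0.09) × (1 − 0.57) = 0.91 × 0.43 = 0.3913
P(at least one) = 1 − 0.3913 = 0.6087

0.6087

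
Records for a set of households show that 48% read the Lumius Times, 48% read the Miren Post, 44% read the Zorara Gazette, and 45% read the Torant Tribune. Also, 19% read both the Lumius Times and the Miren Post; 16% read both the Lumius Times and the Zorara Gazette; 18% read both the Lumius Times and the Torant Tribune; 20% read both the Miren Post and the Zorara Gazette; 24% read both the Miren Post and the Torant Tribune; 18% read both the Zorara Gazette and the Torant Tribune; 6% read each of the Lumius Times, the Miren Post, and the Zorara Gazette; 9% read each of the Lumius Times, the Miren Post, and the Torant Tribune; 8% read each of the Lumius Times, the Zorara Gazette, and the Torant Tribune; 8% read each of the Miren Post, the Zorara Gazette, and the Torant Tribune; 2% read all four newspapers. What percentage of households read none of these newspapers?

1%

Inclusion–exclusion gives
P(union) = 48 + 48 + 44 + 45 − 19 − 16 − 18 − 20 − 24 − 18 + 6 + 9 + 8 + 8 − 2 = 99%
P(none) = 100% − 99% = 1%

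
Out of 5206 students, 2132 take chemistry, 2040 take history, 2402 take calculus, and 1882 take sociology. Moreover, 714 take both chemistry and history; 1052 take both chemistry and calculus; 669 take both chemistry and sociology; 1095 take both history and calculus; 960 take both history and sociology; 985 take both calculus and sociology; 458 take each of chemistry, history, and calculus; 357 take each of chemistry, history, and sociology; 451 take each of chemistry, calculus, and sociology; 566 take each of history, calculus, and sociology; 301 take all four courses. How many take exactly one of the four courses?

1798

N(exactly one) = 2132 + 2040 + 2402 + 1882 − 2·714 − 2·1052 − 2·669 − 2·1095 − 2·960 − 2·985 + 3·458 + 3·357 + 3·451 + 3·566 − 4·301 = 1798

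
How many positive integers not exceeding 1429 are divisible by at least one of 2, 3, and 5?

1047

floor(1429/2) + floor(1429/3) + floor(1429/5) − floor(1429/6) − floor(1429/10) − floor(1429/15) + floor(1429/30) = 714 + 476 + 285 − 238 − 142 − 95 + 47 = 1047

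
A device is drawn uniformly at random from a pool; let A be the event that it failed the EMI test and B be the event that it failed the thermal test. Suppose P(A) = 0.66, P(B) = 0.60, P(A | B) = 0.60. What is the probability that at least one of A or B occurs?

0.90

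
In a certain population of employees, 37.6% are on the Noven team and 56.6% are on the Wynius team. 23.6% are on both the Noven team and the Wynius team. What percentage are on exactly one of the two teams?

47.0%

P(exactly one) = 37.6 + 56.6 − 2·23.6 = 47.0%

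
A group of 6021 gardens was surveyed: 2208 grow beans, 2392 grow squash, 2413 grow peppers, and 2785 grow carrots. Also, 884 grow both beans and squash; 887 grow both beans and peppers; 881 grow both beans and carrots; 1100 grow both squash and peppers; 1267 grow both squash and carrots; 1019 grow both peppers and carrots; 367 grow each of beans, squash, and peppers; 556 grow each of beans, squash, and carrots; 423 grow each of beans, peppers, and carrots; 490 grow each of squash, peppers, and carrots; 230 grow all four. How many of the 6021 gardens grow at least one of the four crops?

5366

By inclusion-exclusion,
|union| = 2208 + 2392 + 2413 + 2785 − 884 − 887 − 881 − 1100 − 1267 − 1019 + 367 + 556 + 423 + 490 − 230 = 5366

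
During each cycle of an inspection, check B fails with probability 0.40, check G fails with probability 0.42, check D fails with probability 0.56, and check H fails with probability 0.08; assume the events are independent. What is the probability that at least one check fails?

P(none) = (1 − 0.40) × (1 − 0.42) × (1 − 0.56) × (1 − 0.08) = 0.60 × 0.58 × 0.44 × 0.92 = 0.1408704
P(at least one) = 1 − 0.1408704 = 0.8591296

0.8591296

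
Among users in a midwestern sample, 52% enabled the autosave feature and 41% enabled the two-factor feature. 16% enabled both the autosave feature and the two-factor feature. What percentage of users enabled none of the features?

P(≥1) = 52 + 41 − 16 = 77%
P(none) = 100% − 77% = 23%

23%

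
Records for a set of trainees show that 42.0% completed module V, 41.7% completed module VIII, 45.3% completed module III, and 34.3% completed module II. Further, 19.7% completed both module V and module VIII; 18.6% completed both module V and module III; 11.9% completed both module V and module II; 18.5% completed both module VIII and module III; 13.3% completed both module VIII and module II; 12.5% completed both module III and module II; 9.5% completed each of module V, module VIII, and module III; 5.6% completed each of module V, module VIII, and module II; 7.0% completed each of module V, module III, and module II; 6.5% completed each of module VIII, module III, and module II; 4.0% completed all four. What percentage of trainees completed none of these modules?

P(at least one) = 42.0 + 41.7 + 45.3 + 34.3 − 19.7 − 18.6 − 11.9 − 18.5 − 13.3 − 12.5 + 9.5 + 5.6 + 7.0 + 6.5 − 4.0 = 93.4%
P(none) = 100% − 93.4% = 6.6%

6.6%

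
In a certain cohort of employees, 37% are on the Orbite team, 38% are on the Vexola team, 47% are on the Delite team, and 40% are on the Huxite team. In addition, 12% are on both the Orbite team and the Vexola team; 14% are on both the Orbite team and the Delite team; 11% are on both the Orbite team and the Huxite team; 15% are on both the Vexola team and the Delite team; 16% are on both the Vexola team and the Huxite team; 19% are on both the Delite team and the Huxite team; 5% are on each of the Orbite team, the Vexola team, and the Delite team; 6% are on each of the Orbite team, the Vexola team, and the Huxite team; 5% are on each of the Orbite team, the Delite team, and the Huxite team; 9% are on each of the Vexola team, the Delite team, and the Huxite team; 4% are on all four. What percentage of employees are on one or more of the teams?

96%

Inclusion–exclusion gives
P(union) = 37 + 38 + 47 + 40 − 12 − 14 − 11 − 15 − 16 − 19 + 5 + 6 + 5 + 9 − 4 = 96%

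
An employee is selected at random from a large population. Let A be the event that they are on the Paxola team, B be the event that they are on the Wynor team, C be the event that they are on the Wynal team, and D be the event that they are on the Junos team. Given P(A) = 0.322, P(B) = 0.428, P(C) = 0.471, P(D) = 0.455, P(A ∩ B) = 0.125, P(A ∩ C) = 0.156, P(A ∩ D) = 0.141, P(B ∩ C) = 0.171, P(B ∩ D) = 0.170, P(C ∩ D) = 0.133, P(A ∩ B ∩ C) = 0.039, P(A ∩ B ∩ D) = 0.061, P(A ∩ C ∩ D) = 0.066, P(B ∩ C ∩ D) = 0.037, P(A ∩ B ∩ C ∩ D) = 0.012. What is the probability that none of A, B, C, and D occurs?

Inclusion–exclusion gives
P(A ∪ B ∪ C ∪ D) = 0.322 + 0.428 + 0.471 + 0.455 − 0.125 − 0.156 − 0.141 − 0.171 − 0.170 − 0.133 + 0.039 + 0.061 + 0.066 + 0.037 − 0.012 = 0.971
P(none) = 1 − 0.971 = 0.029

0.029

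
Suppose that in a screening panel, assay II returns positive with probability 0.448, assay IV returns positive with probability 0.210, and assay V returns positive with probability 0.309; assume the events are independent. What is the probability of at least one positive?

0.69866872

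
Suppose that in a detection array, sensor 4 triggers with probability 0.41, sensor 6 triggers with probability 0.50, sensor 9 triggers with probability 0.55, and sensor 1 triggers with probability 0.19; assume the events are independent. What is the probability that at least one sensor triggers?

Since the events are independent, P(none) is the product of the individual non-occurrence probabilities.
P(none) = (1 − 0.41) × (1 − 0.50) × (1 − 0.55) × (1 − 0.19) = 0.59 × 0.50 × 0.45 × 0.81 = 0.1075275
P(at least one) = 1 − 0.1075275 = 0.8924725

0.8924725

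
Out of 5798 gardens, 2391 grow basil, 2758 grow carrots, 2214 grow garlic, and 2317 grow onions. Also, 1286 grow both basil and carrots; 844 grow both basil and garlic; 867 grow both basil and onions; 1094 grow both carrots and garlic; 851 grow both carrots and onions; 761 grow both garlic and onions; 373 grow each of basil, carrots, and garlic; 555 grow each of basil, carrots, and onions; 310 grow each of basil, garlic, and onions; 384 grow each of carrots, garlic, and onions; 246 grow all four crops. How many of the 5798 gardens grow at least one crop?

5353

|union| = 2391 + 2758 + 2214 + 2317 − 1286 − 844 − 867 − 1094 − 851 − 761 + 373 + 555 + 310 + 384 − 246 = 5353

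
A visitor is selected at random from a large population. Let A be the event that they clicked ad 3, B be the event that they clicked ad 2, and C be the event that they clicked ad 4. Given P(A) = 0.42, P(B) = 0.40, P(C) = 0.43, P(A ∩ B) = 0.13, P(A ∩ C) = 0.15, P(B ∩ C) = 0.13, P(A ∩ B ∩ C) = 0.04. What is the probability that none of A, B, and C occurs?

0.12

Inclusion–exclusion gives
P(A ∪ B ∪ C) = 0.42 + 0.40 + 0.43 − 0.13 − 0.15 − 0.13 + 0.04 = 0.88
P(none) = 1 − 0.88 = 0.12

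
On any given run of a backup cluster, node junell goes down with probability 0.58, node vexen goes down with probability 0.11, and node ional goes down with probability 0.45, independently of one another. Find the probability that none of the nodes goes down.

0.20559

Independence gives P(none) = ∏(1 − pᵢ).
P(none) = (1 − 0.58) × (1 − 0.11) × (1 − 0.45) = 0.42 × 0.89 × 0.55 = 0.20559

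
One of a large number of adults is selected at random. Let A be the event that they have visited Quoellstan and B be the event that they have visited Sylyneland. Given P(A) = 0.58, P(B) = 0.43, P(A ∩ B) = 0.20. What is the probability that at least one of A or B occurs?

0.81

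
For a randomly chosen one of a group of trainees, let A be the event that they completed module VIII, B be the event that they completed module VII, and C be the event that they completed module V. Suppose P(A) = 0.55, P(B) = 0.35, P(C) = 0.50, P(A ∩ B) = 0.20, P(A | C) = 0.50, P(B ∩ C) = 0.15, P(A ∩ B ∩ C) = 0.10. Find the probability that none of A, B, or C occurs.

P(A ∩ C) = P(C)·P(A|C) = 0.50 × 0.50 = 0.25
By inclusion-exclusion,
P(A ∪ B ∪ C) = 0.55 + 0.35 + 0.50 − 0.20 − 0.25 − 0.15 + 0.10 = 0.90
P(none) = 1 − 0.90 = 0.10

0.10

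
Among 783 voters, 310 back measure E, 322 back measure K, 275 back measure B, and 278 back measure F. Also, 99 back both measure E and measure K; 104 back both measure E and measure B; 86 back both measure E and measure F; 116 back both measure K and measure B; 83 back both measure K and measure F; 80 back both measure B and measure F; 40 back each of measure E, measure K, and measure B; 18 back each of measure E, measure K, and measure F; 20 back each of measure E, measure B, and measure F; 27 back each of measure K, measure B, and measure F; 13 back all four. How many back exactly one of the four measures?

By inclusion–exclusion (exactly-one form):
|exactly one| = 310 + 322 + 275 + 278 − 2·99 − 2·104 − 2·86 − 2·116 − 2·83 − 2·80 + 3·40 + 3·18 + 3·20 + 3·27 − 4·13 = 312

312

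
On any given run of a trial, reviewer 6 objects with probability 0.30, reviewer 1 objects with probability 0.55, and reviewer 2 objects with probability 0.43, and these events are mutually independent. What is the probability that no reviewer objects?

0.17955

P(none) = (1 − 0.30) × (1 − 0.55) × (1 − 0.43) = 0.70 × 0.45 × 0.57 = 0.17955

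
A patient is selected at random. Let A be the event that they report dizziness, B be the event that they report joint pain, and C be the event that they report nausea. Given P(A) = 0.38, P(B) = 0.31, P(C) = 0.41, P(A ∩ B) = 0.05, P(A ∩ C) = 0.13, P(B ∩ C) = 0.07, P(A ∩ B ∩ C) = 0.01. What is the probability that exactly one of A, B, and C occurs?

0.63

By inclusion–exclusion (exactly-one form):
P(exactly one) = 0.38 + 0.31 + 0.41 − 2·0.05 − 2·0.13 − 2·0.07 + 3·0.01 = 0.63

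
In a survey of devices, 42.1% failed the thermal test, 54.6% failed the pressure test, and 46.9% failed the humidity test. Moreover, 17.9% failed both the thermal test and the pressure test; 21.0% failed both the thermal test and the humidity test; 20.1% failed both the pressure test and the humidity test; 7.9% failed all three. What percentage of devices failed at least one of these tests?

92.5%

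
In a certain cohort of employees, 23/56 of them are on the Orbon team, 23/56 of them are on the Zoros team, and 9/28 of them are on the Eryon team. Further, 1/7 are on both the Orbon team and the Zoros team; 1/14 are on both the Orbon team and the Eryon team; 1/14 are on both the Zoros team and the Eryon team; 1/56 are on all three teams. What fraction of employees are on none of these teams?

Inclusion–exclusion gives
P(at least one) = 23/56 + 23/56 + 9/28 − 1/7 − 1/14 − 1/14 + 1/56 = 7/8
P(none) = 1 − 7/8 = 1/8

1/8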